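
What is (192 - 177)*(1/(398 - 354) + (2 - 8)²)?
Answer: 23775/44 ≈ 540.34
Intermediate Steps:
(192 - 177)*(1/(398 - 354) + (2 - 8)²) = 15*(1/44 + (-6)²) = 15*(1/44 + 36) = 15*(1585/44) = 23775/44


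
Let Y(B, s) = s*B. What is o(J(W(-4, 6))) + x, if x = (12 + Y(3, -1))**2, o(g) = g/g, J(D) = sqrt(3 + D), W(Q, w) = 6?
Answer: 82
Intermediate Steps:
Y(B, s) = B*s
o(g) = 1
x = 81 (x = (12 + 3*(-1))**2 = (12 - 3)**2 = 9**2 = 81)
o(J(W(-4, 6))) + x = 1 + 81 = 82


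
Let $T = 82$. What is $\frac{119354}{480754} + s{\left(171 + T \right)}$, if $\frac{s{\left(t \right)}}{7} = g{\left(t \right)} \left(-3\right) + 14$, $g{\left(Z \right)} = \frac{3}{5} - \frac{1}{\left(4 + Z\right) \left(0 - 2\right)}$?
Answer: $\frac{52885593511}{617768890} \approx 85.607$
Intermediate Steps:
$g{\left(Z \right)} = \frac{3}{5} - \frac{1}{-8 - 2 Z}$ ($g{\left(Z \right)} = 3 \cdot \frac{1}{5} - \frac{1}{\left(4 + Z\right) \left(-2\right)} = \frac{3}{5} - \frac{1}{-8 - 2 Z}$)
$s{\left(t \right)} = 98 - \frac{21 \left(29 + 6 t\right)}{10 \left(4 + t\right)}$ ($s{\left(t \right)} = 7 \left(\frac{29 + 6 t}{10 \left(4 + t\right)} \left(-3\right) + 14\right) = 7 \left(- \frac{3 \left(29 + 6 t\right)}{10 \left(4 + t\right)} + 14\right) = 7 \left(14 - \frac{3 \left(29 + 6 t\right)}{10 \left(4 + t\right)}\right) = 98 - \frac{21 \left(29 + 6 t\right)}{10 \left(4 + t\right)}$)
$\frac{119354}{480754} + s{\left(171 + T \right)} = \frac{119354}{480754} + \frac{7 \left(473 + 122 \left(171 + 82\right)\right)}{10 \left(4 + \left(171 + 82\right)\right)} = 119354 \cdot \frac{1}{480754} + \frac{7 \left(473 + 122 \cdot 253\right)}{10 \left(4 + 253\right)} = \frac{59677}{240377} + \frac{7 \left(473 + 30866\right)}{10 \cdot 257} = \frac{59677}{240377} + \frac{7}{10} \cdot \frac{1}{257} \cdot 31339 = \frac{59677}{240377} + \frac{219373}{2570} = \frac{52885593511}{617768890}$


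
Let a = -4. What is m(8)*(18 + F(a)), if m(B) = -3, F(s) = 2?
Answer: -60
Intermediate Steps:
m(8)*(18 + F(a)) = -3*(18 + 2) = -3*20 = -60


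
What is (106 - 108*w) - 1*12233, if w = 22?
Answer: -14503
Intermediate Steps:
(106 - 108*w) - 1*12233 = (106 - 108*22) - 1*12233 = (106 - 2376) - 12233 = -2270 - 12233 = -14503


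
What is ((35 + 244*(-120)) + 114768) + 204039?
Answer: 289562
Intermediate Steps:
((35 + 244*(-120)) + 114768) + 204039 = ((35 - 29280) + 114768) + 204039 = (-29245 + 114768) + 204039 = 85523 + 204039 = 289562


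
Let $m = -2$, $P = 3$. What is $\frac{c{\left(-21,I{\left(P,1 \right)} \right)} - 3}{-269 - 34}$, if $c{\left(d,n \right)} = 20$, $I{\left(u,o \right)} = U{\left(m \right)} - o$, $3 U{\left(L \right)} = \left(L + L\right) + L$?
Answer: $- \frac{17}{303} \approx -0.056106$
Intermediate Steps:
$U{\left(L \right)} = L$ ($U{\left(L \right)} = \frac{\left(L + L\right) + L}{3} = \frac{2 L + L}{3} = \frac{3 L}{3} = L$)
$I{\left(u,o \right)} = -2 - o$
$\frac{c{\left(-21,I{\left(P,1 \right)} \right)} - 3}{-269 - 34} = \frac{20 - 3}{-269 - 34} = \frac{17}{-303} = 17 \left(- \frac{1}{303}\right) = - \frac{17}{303}$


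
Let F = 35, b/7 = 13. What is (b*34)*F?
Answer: 108290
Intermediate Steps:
b = 91 (b = 7*13 = 91)
(b*34)*F = (91*34)*35 = 3094*35 = 108290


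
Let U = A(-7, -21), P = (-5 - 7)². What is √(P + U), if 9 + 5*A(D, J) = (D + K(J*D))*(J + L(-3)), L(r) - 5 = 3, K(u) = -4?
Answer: √4270/5 ≈ 13.069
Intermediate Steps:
L(r) = 8 (L(r) = 5 + 3 = 8)
P = 144 (P = (-12)² = 144)
A(D, J) = -9/5 + (-4 + D)*(8 + J)/5 (A(D, J) = -9/5 + ((D - 4)*(J + 8))/5 = -9/5 + ((-4 + D)*(8 + J))/5 = -9/5 + (-4 + D)*(8 + J)/5)
U = 134/5 (U = -41/5 - ⅘*(-21) + (8/5)*(-7) + (⅕)*(-7)*(-21) = -41/5 + 84/5 - 56/5 + 147/5 = 134/5 ≈ 26.800)
√(P + U) = √(144 + 134/5) = √(854/5) = √4270/5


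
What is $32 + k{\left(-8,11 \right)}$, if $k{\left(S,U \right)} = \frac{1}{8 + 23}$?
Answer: $\frac{993}{31} \approx 32.032$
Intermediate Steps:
$k{\left(S,U \right)} = \frac{1}{31}$
$32 + k{\left(-8,11 \right)} = 32 + \frac{1}{31} = \frac{993}{31}$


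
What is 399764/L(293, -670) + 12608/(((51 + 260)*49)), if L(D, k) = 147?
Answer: 124364428/45717 ≈ 2720.3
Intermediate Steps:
399764/L(293, -670) + 12608/(((51 + 260)*49)) = 399764/147 + 12608/(((51 + 260)*49)) = 399764*(1/147) + 12608/((311*49)) = 399764/147 + 12608/15239 = 124364428/45717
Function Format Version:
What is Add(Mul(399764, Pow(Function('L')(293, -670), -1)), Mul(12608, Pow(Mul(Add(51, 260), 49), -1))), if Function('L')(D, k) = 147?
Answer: Rational(124364428, 45717) ≈ 2720.3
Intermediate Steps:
Add(Mul(399764, Pow(Function('L')(293, -670), -1)), Mul(12608, Pow(Mul(Add(51, 260), 49), -1))) = Add(Mul(399764, Pow(147, -1)), Mul(12608, Pow(Mul(Add(51, 260), 49), -1))) = Add(Mul(399764, Rational(1, 147)), Mul(12608, Pow(Mul(311, 49), -1))) = Add(Rational(399764, 147), Mul(12608, Pow(15239, -1))) = Add(Rational(399764, 147), Mul(12608, Rational(1, 15239))) = Add(Rational(399764, 147), Rational(12608, 15239)) = Rational(124364428, 45717)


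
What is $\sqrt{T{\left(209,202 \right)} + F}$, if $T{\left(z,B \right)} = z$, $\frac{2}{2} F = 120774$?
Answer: $\sqrt{120983} \approx 347.83$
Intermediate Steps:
$F = 120774$
$\sqrt{T{\left(209,202 \right)} + F} = \sqrt{209 + 120774} = \sqrt{120983}$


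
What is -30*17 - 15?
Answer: -525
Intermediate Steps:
-30*17 - 15 = -510 - 15 = -525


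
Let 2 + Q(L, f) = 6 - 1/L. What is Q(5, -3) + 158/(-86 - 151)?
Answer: 47/15 ≈ 3.1333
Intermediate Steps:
Q(L, f) = 4 - 1/L (Q(L, f) = -2 + (6 - 1/L) = 4 - 1/L)
Q(5, -3) + 158/(-86 - 151) = (4 - 1/5) + 158/(-86 - 151) = (4 - 1*1/5) + 158/(-237) = (4 - 1/5) + 158*(-1/237) = 19/5 - 2/3 = 47/15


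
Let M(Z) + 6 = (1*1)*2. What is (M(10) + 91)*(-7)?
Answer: -609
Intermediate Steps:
M(Z) = -4 (M(Z) = -6 + (1*1)*2 = -6 + 1*2 = -6 + 2 = -4)
(M(10) + 91)*(-7) = (-4 + 91)*(-7) = 87*(-7) = -609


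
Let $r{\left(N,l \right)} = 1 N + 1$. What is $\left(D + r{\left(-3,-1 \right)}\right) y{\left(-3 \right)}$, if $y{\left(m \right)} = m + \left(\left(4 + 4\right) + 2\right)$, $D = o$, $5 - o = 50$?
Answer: $-329$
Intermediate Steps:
$o = -45$ ($o = 5 - 50 = -45$)
$D = -45$
$y{\left(m \right)} = 10 + m$ ($y{\left(m \right)} = m + \left(8 + 2\right) = m + 10 = 10 + m$)
$r{\left(N,l \right)} = 1 + N$ ($r{\left(N,l \right)} = N + 1 = 1 + N$)
$\left(D + r{\left(-3,-1 \right)}\right) y{\left(-3 \right)} = \left(-45 + \left(1 - 3\right)\right) \left(10 - 3\right) = \left(-45 - 2\right) 7 = \left(-47\right) 7 = -329$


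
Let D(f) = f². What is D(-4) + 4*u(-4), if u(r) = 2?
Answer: 24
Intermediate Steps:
D(-4) + 4*u(-4) = (-4)² + 4*2 = 16 + 8 = 24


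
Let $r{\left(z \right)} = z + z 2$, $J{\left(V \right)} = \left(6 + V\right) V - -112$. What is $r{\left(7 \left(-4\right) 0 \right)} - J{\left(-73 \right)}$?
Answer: $-5003$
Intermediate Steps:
$J{\left(V \right)} = 112 + V \left(6 + V\right)$ ($J{\left(V \right)} = V \left(6 + V\right) + 112 = 112 + V \left(6 + V\right)$)
$r{\left(z \right)} = 3 z$ ($r{\left(z \right)} = z + 2 z = 3 z$)
$r{\left(7 \left(-4\right) 0 \right)} - J{\left(-73 \right)} = 3 \cdot 7 \left(-4\right) 0 - \left(112 + \left(-73\right)^{2} + 6 \left(-73\right)\right) = 3 \left(\left(-28\right) 0\right) - \left(112 + 5329 - 438\right) = 3 \cdot 0 - 5003 = 0 - 5003 = -5003$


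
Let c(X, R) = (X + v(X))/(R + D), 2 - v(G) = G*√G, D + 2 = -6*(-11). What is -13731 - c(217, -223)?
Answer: -727670/53 - 217*√217/159 ≈ -13750.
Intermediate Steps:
D = 64 (D = -2 - 6*(-11) = -2 + 66 = 64)
v(G) = 2 - G^(3/2) (v(G) = 2 - G*√G = 2 - G^(3/2))
c(X, R) = (2 + X - X^(3/2))/(64 + R) (c(X, R) = (X + (2 - X^(3/2)))/(R + 64) = (2 + X - X^(3/2))/(64 + R))
-13731 - c(217, -223) = -13731 - (2 + 217 - 217^(3/2))/(64 - 223) = -13731 - (2 + 217 - 217*√217)/(-159) = -13731 - (-1)*(2 + 217 - 217*√217)/159 = -13731 - (-1)*(219 - 217*√217)/159 = -13731 - (-73/53 + 217*√217/159) = -13731 + (73/53 - 217*√217/159) = -727670/53 - 217*√217/159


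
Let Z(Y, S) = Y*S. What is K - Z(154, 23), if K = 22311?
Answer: 18769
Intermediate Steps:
Z(Y, S) = S*Y
K - Z(154, 23) = 22311 - 23*154 = 22311 - 1*3542 = 22311 - 3542 = 18769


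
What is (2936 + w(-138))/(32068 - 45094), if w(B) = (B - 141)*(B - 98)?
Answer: -34390/6513 ≈ -5.2802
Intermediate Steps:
w(B) = (-141 + B)*(-98 + B)
(2936 + w(-138))/(32068 - 45094) = (2936 + (13818 + (-138)² - 239*(-138)))/(32068 - 45094) = (2936 + (13818 + 19044 + 32982))/(-13026) = (2936 + 65844)*(-1/13026) = 68780*(-1/13026) = -34390/6513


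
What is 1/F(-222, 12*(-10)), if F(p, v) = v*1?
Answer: -1/120 ≈ -0.0083333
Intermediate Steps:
F(p, v) = v
1/F(-222, 12*(-10)) = 1/(12*(-10)) = 1/(-120) = -1/120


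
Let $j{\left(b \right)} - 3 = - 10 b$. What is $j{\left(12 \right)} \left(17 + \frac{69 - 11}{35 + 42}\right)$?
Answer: $- \frac{159939}{77} \approx -2077.1$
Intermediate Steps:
$j{\left(b \right)} = 3 - 10 b$
$j{\left(12 \right)} \left(17 + \frac{69 - 11}{35 + 42}\right) = \left(3 - 120\right) \left(17 + \frac{69 - 11}{35 + 42}\right) = \left(3 - 120\right) \left(17 + \frac{58}{77}\right) = - 117 \left(17 + 58 \cdot \frac{1}{77}\right) = - 117 \left(17 + \frac{58}{77}\right) = \left(-117\right) \frac{1367}{77} = - \frac{159939}{77}$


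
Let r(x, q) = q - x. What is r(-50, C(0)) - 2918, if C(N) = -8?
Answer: -2876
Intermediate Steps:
r(-50, C(0)) - 2918 = (-8 - 1*(-50)) - 2918 = (-8 + 50) - 2918 = 42 - 2918 = -2876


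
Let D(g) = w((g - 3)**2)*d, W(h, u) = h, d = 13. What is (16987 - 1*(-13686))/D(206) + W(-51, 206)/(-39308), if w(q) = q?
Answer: 1233015851/21057963836 ≈ 0.058553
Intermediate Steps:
D(g) = 13*(-3 + g)**2 (D(g) = (g - 3)**2*13 = (-3 + g)**2*13 = 13*(-3 + g)**2)
(16987 - 1*(-13686))/D(206) + W(-51, 206)/(-39308) = (16987 - 1*(-13686))/((13*(-3 + 206)**2)) - 51/(-39308) = (16987 + 13686)/((13*203**2)) - 51*(-1/39308) = 30673/((13*41209)) + 51/39308 = 30673/535717 + 51/39308 = 1233015851/21057963836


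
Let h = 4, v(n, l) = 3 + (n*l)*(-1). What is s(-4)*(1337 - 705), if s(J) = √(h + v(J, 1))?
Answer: 632*√11 ≈ 2096.1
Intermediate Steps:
v(n, l) = 3 - l*n (v(n, l) = 3 + (l*n)*(-1) = 3 - l*n)
s(J) = √(7 - J) (s(J) = √(4 + (3 - 1*1*J)) = √(4 + (3 - J)) = √(7 - J))
s(-4)*(1337 - 705) = √(7 - 1*(-4))*(1337 - 705) = √(7 + 4)*632 = √11*632 = 632*√11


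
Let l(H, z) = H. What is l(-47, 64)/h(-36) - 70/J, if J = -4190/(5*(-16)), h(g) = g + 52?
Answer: -28653/6704 ≈ -4.2740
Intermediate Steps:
h(g) = 52 + g
J = 419/8 (J = -4190/(-80) = -4190*(-1/80) = 419/8 ≈ 52.375)
l(-47, 64)/h(-36) - 70/J = -47/(52 - 36) - 70/419/8 = -47/16 - 70*8/419 = -47*1/16 - 560/419 = -47/16 - 560/419 = -28653/6704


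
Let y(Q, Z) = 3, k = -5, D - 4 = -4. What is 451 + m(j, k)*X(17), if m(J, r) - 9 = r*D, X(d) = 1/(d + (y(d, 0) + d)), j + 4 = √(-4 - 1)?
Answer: 16696/37 ≈ 451.24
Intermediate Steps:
D = 0 (D = 4 - 4 = 0)
j = -4 + I*√5 (j = -4 + √(-4 - 1) = -4 + √(-5) = -4 + I*√5 ≈ -4.0 + 2.2361*I)
X(d) = 1/(3 + 2*d) (X(d) = 1/(d + (3 + d)) = 1/(3 + 2*d))
m(J, r) = 9 (m(J, r) = 9 + r*0 = 9 + 0 = 9)
451 + m(j, k)*X(17) = 451 + 9/(3 + 2*17) = 451 + 9/(3 + 34) = 451 + 9/37 = 16696/37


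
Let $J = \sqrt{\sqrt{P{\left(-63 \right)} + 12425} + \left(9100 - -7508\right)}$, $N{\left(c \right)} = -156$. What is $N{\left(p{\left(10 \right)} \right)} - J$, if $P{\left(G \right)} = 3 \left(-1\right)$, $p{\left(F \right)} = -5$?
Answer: $-156 - \sqrt{16608 + \sqrt{12422}} \approx -285.3$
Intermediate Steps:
$P{\left(G \right)} = -3$
$J = \sqrt{16608 + \sqrt{12422}}$ ($J = \sqrt{\sqrt{-3 + 12425} + \left(9100 - -7508\right)} = \sqrt{\sqrt{12422} + \left(9100 + 7508\right)} = \sqrt{\sqrt{12422} + 16608} = \sqrt{16608 + \sqrt{12422}} \approx 129.3$)
$N{\left(p{\left(10 \right)} \right)} - J = -156 - \sqrt{16608 + \sqrt{12422}}$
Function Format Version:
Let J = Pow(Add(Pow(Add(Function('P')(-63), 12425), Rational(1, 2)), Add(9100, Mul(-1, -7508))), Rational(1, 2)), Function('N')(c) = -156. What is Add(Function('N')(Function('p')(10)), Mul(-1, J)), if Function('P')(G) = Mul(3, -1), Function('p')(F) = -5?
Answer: Add(-156, Mul(-1, Pow(Add(16608, Pow(12422, Rational(1, 2))), Rational(1, 2)))) ≈ -285.30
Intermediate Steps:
Function('P')(G) = -3
J = Pow(Add(16608, Pow(12422, Rational(1, 2))), Rational(1, 2)) (J = Pow(Add(Pow(Add(-3, 12425), Rational(1, 2)), Add(9100, Mul(-1, -7508))), Rational(1, 2)) = Pow(Add(Pow(12422, Rational(1, 2)), Add(9100, 7508)), Rational(1, 2)) = Pow(Add(Pow(12422, Rational(1, 2)), 16608), Rational(1, 2)) = Pow(Add(16608, Pow(12422, Rational(1, 2))), Rational(1, 2)) ≈ 129.30)
Add(Function('N')(Function('p')(10)), Mul(-1, J)) = Add(-156, Mul(-1, Pow(Add(16608, Pow(12422, Rational(1, 2))), Rational(1, 2))))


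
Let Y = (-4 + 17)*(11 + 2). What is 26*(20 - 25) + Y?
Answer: 39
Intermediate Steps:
Y = 169 (Y = 13*13 = 169)
26*(20 - 25) + Y = 26*(20 - 25) + 169 = 26*(-5) + 169 = -130 + 169 = 39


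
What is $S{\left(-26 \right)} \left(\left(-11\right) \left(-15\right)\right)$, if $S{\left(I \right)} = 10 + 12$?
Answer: $3630$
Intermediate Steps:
$S{\left(I \right)} = 22$
$S{\left(-26 \right)} \left(\left(-11\right) \left(-15\right)\right) = 22 \left(\left(-11\right) \left(-15\right)\right) = 22 \cdot 165 = 3630$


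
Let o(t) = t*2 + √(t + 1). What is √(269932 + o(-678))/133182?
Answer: √(268576 + I*√677)/133182 ≈ 0.0038912 + 1.8849e-7*I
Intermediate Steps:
o(t) = √(1 + t) + 2*t (o(t) = 2*t + √(1 + t) = √(1 + t) + 2*t)
√(269932 + o(-678))/133182 = √(269932 + (√(1 - 678) + 2*(-678)))/133182 = √(269932 + (√(-677) - 1356))*(1/133182) = √(269932 + (I*√677 - 1356))*(1/133182) = √(269932 + (-1356 + I*√677))*(1/133182) = √(268576 + I*√677)*(1/133182) = √(268576 + I*√677)/133182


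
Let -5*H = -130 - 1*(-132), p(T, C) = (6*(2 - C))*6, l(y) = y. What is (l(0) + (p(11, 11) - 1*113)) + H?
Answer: -2187/5 ≈ -437.40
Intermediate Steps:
p(T, C) = 72 - 36*C (p(T, C) = (12 - 6*C)*6 = 72 - 36*C)
H = -2/5 (H = -(-130 - 1*(-132))/5 = -(-130 + 132)/5 = -1/5*2 = -2/5 ≈ -0.40000)
(l(0) + (p(11, 11) - 1*113)) + H = (0 + ((72 - 36*11) - 1*113)) - 2/5 = (0 + ((72 - 396) - 113)) - 2/5 = (0 + (-324 - 113)) - 2/5 = (0 - 437) - 2/5 = -437 - 2/5 = -2187/5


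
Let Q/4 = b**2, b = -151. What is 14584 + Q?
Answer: 105788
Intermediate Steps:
Q = 91204 (Q = 4*(-151)**2 = 4*22801 = 91204)
14584 + Q = 14584 + 91204 = 105788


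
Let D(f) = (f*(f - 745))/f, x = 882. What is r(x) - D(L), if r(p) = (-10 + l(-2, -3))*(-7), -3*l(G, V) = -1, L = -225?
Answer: 3113/3 ≈ 1037.7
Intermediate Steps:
l(G, V) = ⅓ (l(G, V) = -⅓*(-1) = ⅓)
r(p) = 203/3 (r(p) = (-10 + ⅓)*(-7) = -29/3*(-7) = 203/3)
D(f) = -745 + f (D(f) = (f*(-745 + f))/f = -745 + f)
r(x) - D(L) = 203/3 - (-745 - 225) = 203/3 - 1*(-970) = 203/3 + 970 = 3113/3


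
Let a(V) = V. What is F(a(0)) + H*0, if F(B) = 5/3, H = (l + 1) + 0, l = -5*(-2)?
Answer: 5/3 ≈ 1.6667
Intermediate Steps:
l = 10
H = 11 (H = (10 + 1) + 0 = 11 + 0 = 11)
F(B) = 5/3 (F(B) = 5*(⅓) = 5/3)
F(a(0)) + H*0 = 5/3 + 11*0 = 5/3 + 0 = 5/3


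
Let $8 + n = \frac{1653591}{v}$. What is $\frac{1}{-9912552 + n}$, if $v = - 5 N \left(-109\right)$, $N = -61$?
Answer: $- \frac{33245}{329544710791} \approx -1.0088 \cdot 10^{-7}$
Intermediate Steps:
$v = -33245$ ($v = \left(-5\right) \left(-61\right) \left(-109\right) = 305 \left(-109\right) = -33245$)
$n = - \frac{1919551}{33245}$ ($n = -8 + \frac{1653591}{-33245} = -8 + 1653591 \left(- \frac{1}{33245}\right) = -8 - \frac{1653591}{33245} = - \frac{1919551}{33245} \approx -57.74$)
$\frac{1}{-9912552 + n} = \frac{1}{-9912552 - \frac{1919551}{33245}} = \frac{1}{- \frac{329544710791}{33245}} = - \frac{33245}{329544710791}$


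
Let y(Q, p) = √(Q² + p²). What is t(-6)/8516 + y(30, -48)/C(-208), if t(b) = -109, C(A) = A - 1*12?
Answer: -109/8516 - 3*√89/110 ≈ -0.27009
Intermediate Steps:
C(A) = -12 + A (C(A) = A - 12 = -12 + A)
t(-6)/8516 + y(30, -48)/C(-208) = -109/8516 + √(30² + (-48)²)/(-12 - 208) = -109*1/8516 + √(900 + 2304)/(-220) = -109/8516 + √3204*(-1/220) = -109/8516 + (6*√89)*(-1/220) = -109/8516 - 3*√89/110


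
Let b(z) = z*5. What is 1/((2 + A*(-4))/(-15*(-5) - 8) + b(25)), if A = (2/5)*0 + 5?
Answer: 67/8357 ≈ 0.0080172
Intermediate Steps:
A = 5 (A = (2*(⅕))*0 + 5 = (⅖)*0 + 5 = 0 + 5 = 5)
b(z) = 5*z
1/((2 + A*(-4))/(-15*(-5) - 8) + b(25)) = 1/((2 + 5*(-4))/(-15*(-5) - 8) + 5*25) = 1/((2 - 20)/(75 - 8) + 125) = 1/(-18/67 + 125) = 1/(8357/67) = 67/8357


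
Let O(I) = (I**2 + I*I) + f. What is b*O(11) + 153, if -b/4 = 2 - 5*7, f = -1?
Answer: 31965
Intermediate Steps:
O(I) = -1 + 2*I**2 (O(I) = (I**2 + I*I) - 1 = (I**2 + I**2) - 1 = 2*I**2 - 1 = -1 + 2*I**2)
b = 132 (b = -4*(2 - 5*7) = -4*(2 - 35) = -4*(-33) = 132)
b*O(11) + 153 = 132*(-1 + 2*11**2) + 153 = 132*(-1 + 2*121) + 153 = 132*(-1 + 242) + 153 = 132*241 + 153 = 31812 + 153 = 31965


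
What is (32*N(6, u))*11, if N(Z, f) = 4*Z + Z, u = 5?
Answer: 10560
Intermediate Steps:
N(Z, f) = 5*Z
(32*N(6, u))*11 = (32*(5*6))*11 = (32*30)*11 = 960*11 = 10560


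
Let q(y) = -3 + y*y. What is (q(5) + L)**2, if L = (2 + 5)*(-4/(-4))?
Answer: 841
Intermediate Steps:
q(y) = -3 + y**2
L = 7 (L = 7*(-4*(-1/4)) = 7*1 = 7)
(q(5) + L)**2 = ((-3 + 5**2) + 7)**2 = ((-3 + 25) + 7)**2 = (22 + 7)**2 = 29**2 = 841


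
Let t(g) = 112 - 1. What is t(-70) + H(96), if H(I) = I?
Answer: 207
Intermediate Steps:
t(g) = 111
t(-70) + H(96) = 111 + 96 = 207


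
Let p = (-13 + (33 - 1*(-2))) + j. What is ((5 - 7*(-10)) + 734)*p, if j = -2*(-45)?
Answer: 90608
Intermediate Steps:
j = 90
p = 112 (p = (-13 + (33 - 1*(-2))) + 90 = (-13 + (33 + 2)) + 90 = (-13 + 35) + 90 = 22 + 90 = 112)
((5 - 7*(-10)) + 734)*p = ((5 - 7*(-10)) + 734)*112 = ((5 + 70) + 734)*112 = (75 + 734)*112 = 809*112 = 90608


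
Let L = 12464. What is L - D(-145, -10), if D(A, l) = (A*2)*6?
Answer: 14204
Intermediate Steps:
D(A, l) = 12*A (D(A, l) = (2*A)*6 = 12*A)
L - D(-145, -10) = 12464 - 12*(-145) = 12464 - 1*(-1740) = 12464 + 1740 = 14204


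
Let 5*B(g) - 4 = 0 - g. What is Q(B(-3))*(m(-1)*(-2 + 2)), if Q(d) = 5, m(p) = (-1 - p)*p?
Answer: 0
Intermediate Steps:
B(g) = ⅘ - g/5 (B(g) = ⅘ + (0 - g)/5 = ⅘ + (-g)/5 = ⅘ - g/5)
m(p) = p*(-1 - p)
Q(B(-3))*(m(-1)*(-2 + 2)) = 5*((-1*(-1)*(1 - 1))*(-2 + 2)) = 5*(-1*(-1)*0*0) = 5*(0*0) = 5*0 = 0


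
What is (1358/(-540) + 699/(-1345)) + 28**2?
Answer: 56721523/72630 ≈ 780.97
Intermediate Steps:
(1358/(-540) + 699/(-1345)) + 28**2 = (1358*(-1/540) + 699*(-1/1345)) + 784 = (-679/270 - 699/1345) + 784 = -220397/72630 + 784 = 56721523/72630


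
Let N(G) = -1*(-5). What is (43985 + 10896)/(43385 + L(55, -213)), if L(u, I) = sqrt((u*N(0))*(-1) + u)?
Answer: 476202437/376451689 - 109762*I*sqrt(55)/1882258445 ≈ 1.265 - 0.00043247*I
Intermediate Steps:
N(G) = 5
L(u, I) = 2*sqrt(-u) (L(u, I) = sqrt((u*5)*(-1) + u) = sqrt((5*u)*(-1) + u) = sqrt(-5*u + u) = sqrt(-4*u) = 2*sqrt(-u))
(43985 + 10896)/(43385 + L(55, -213)) = (43985 + 10896)/(43385 + 2*sqrt(-1*55)) = 54881/(43385 + 2*sqrt(-55)) = 54881/(43385 + 2*(I*sqrt(55))) = 54881/(43385 + 2*I*sqrt(55))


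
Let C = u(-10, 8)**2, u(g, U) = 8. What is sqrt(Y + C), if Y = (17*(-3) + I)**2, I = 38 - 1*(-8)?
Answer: sqrt(89) ≈ 9.4340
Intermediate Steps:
I = 46 (I = 38 + 8 = 46)
Y = 25 (Y = (17*(-3) + 46)**2 = (-51 + 46)**2 = (-5)**2 = 25)
C = 64 (C = 8**2 = 64)
sqrt(Y + C) = sqrt(25 + 64) = sqrt(89)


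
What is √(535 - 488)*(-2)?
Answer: -2*√47 ≈ -13.711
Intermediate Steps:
√(535 - 488)*(-2) = √47*(-2) = -2*√47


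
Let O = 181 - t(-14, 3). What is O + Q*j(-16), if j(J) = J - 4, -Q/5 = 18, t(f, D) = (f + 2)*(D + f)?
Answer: 1849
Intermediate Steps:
t(f, D) = (2 + f)*(D + f)
Q = -90 (Q = -5*18 = -90)
O = 49 (O = 181 - ((-14)² + 2*3 + 2*(-14) + 3*(-14)) = 181 - (196 + 6 - 28 - 42) = 181 - 1*132 = 181 - 132 = 49)
j(J) = -4 + J
O + Q*j(-16) = 49 - 90*(-4 - 16) = 49 - 90*(-20) = 49 + 1800 = 1849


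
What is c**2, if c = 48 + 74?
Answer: 14884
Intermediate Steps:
c = 122
c**2 = 122**2 = 14884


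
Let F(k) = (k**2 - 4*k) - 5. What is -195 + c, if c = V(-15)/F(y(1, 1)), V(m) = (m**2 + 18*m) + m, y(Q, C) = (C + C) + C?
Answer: -375/2 ≈ -187.50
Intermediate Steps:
y(Q, C) = 3*C (y(Q, C) = 2*C + C = 3*C)
V(m) = m**2 + 19*m
F(k) = -5 + k**2 - 4*k
c = 15/2 (c = (-15*(19 - 15))/(-5 + (3*1)**2 - 12) = (-15*4)/(-5 + 3**2 - 4*3) = -60/(-5 + 9 - 12) = -60/(-8) = -60*(-1/8) = 15/2 ≈ 7.5000)
-195 + c = -195 + 15/2 = -375/2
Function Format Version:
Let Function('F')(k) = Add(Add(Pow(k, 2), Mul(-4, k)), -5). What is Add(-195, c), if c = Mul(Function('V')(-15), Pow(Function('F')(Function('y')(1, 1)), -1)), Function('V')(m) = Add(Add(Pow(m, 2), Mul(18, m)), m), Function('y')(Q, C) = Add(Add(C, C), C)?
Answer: Rational(-375, 2) ≈ -187.50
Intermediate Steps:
Function('y')(Q, C) = Mul(3, C) (Function('y')(Q, C) = Add(Mul(2, C), C) = Mul(3, C))
Function('V')(m) = Add(Pow(m, 2), Mul(19, m))
Function('F')(k) = Add(-5, Pow(k, 2), Mul(-4, k))
c = Rational(15, 2) (c = Mul(Mul(-15, Add(19, -15)), Pow(Add(-5, Pow(Mul(3, 1), 2), Mul(-4, Mul(3, 1))), -1)) = Mul(Mul(-15, 4), Pow(Add(-5, Pow(3, 2), Mul(-4, 3)), -1)) = Mul(-60, Pow(Add(-5, 9, -12), -1)) = Mul(-60, Pow(-8, -1)) = Mul(-60, Rational(-1, 8)) = Rational(15, 2) ≈ 7.5000)
Add(-195, c) = Add(-195, Rational(15, 2)) = Rational(-375, 2)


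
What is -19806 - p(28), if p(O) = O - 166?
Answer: -19668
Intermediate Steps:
p(O) = -166 + O
-19806 - p(28) = -19806 - (-166 + 28) = -19806 - 1*(-138) = -19806 + 138 = -19668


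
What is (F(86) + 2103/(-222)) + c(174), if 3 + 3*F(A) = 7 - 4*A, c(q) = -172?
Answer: -65447/222 ≈ -294.81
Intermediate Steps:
F(A) = 4/3 - 4*A/3 (F(A) = -1 + (7 - 4*A)/3 = -1 + (7/3 - 4*A/3) = 4/3 - 4*A/3)
(F(86) + 2103/(-222)) + c(174) = ((4/3 - 4/3*86) + 2103/(-222)) - 172 = ((4/3 - 344/3) + 2103*(-1/222)) - 172 = (-340/3 - 701/74) - 172 = -27263/222 - 172 = -65447/222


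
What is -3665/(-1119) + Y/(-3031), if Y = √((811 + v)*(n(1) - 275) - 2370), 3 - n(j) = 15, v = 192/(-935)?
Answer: 3665/1119 - I*√205502379335/2833985 ≈ 3.2752 - 0.15996*I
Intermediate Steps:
v = -192/935 (v = 192*(-1/935) = -192/935 ≈ -0.20535)
n(j) = -12 (n(j) = 3 - 1*15 = 3 - 15 = -12)
Y = I*√205502379335/935 (Y = √((811 - 192/935)*(-12 - 275) - 2370) = √((758093/935)*(-287) - 2370) = √(-217572691/935 - 2370) = √(-219788641/935) = I*√205502379335/935 ≈ 484.84*I)
-3665/(-1119) + Y/(-3031) = -3665/(-1119) + (I*√205502379335/935)/(-3031) = -3665*(-1/1119) + (I*√205502379335/935)*(-1/3031) = 3665/1119 - I*√205502379335/2833985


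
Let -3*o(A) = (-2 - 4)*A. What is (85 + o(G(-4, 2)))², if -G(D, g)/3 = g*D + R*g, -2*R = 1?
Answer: 19321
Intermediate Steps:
R = -½ (R = -½*1 = -½ ≈ -0.50000)
G(D, g) = 3*g/2 - 3*D*g (G(D, g) = -3*(g*D - g/2) = -3*(D*g - g/2) = -3*(-g/2 + D*g) = 3*g/2 - 3*D*g)
o(A) = 2*A (o(A) = -(-2 - 4)*A/3 = -(-2)*A = 2*A)
(85 + o(G(-4, 2)))² = (85 + 2*((3/2)*2*(1 - 2*(-4))))² = (85 + 2*((3/2)*2*(1 + 8)))² = (85 + 2*((3/2)*2*9))² = (85 + 2*27)² = (85 + 54)² = 139² = 19321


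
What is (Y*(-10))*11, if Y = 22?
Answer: -2420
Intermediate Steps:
(Y*(-10))*11 = (22*(-10))*11 = -220*11 = -2420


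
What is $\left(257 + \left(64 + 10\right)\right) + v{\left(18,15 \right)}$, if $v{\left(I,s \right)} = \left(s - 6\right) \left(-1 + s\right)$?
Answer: $457$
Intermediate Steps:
$v{\left(I,s \right)} = \left(-1 + s\right) \left(-6 + s\right)$ ($v{\left(I,s \right)} = \left(-6 + s\right) \left(-1 + s\right) = \left(-1 + s\right) \left(-6 + s\right)$)
$\left(257 + \left(64 + 10\right)\right) + v{\left(18,15 \right)} = \left(257 + \left(64 + 10\right)\right) + \left(6 + 15^{2} - 105\right) = \left(257 + 74\right) + \left(6 + 225 - 105\right) = 331 + 126 = 457$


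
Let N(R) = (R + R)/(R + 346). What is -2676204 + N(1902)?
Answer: -1504025697/562 ≈ -2.6762e+6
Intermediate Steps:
N(R) = 2*R/(346 + R) (N(R) = (2*R)/(346 + R) = 2*R/(346 + R))
-2676204 + N(1902) = -2676204 + 2*1902/(346 + 1902) = -2676204 + 2*1902/2248 = -2676204 + 2*1902*(1/2248) = -2676204 + 951/562 = -1504025697/562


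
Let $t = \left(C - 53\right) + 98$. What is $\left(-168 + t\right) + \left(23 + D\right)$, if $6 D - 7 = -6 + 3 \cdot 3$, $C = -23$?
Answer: $- \frac{364}{3} \approx -121.33$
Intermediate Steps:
$D = \frac{5}{3}$ ($D = \frac{7}{6} + \frac{-6 + 3 \cdot 3}{6} = \frac{7}{6} + \frac{-6 + 9}{6} = \frac{7}{6} + \frac{1}{6} \cdot 3 = \frac{7}{6} + \frac{1}{2} = \frac{5}{3} \approx 1.6667$)
$t = 22$ ($t = \left(-23 - 53\right) + 98 = -76 + 98 = 22$)
$\left(-168 + t\right) + \left(23 + D\right) = \left(-168 + 22\right) + \left(23 + \frac{5}{3}\right) = -146 + \frac{74}{3} = - \frac{364}{3}$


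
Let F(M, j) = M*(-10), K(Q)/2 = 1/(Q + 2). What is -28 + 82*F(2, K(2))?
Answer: -1668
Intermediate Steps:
K(Q) = 2/(2 + Q) (K(Q) = 2/(Q + 2) = 2/(2 + Q))
F(M, j) = -10*M
-28 + 82*F(2, K(2)) = -28 + 82*(-10*2) = -28 + 82*(-20) = -28 - 1640 = -1668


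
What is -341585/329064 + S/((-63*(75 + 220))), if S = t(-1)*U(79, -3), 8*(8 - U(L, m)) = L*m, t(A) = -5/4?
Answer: -241252607/232977312 ≈ -1.0355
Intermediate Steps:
t(A) = -5/4 (t(A) = -5*¼ = -5/4)
U(L, m) = 8 - L*m/8
S = -1505/32 (S = -5*(8 - ⅛*79*(-3))/4 = -5*(8 + 237/8)/4 = -5/4*301/8 = -1505/32 ≈ -47.031)
-341585/329064 + S/((-63*(75 + 220))) = -341585/329064 - 1505*(-1/(63*(75 + 220)))/32 = -341585*1/329064 - 1505/(32*((-63*295))) = -341585/329064 - 1505/32/(-18585) = -341585/329064 - 1505/32*(-1/18585) = -341585/329064 + 43/16992 = -241252607/232977312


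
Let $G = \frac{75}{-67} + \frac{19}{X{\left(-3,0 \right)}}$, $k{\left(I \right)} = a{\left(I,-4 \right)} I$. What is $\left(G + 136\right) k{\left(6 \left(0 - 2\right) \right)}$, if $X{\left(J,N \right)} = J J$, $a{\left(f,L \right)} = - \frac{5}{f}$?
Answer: $- \frac{413030}{603} \approx -684.96$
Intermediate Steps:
$X{\left(J,N \right)} = J^{2}$
$k{\left(I \right)} = -5$ ($k{\left(I \right)} = - \frac{5}{I} I = -5$)
$G = \frac{598}{603}$ ($G = \frac{75}{-67} + \frac{19}{\left(-3\right)^{2}} = 75 \left(- \frac{1}{67}\right) + \frac{19}{9} = - \frac{75}{67} + 19 \cdot \frac{1}{9} = - \frac{75}{67} + \frac{19}{9} = \frac{598}{603} \approx 0.99171$)
$\left(G + 136\right) k{\left(6 \left(0 - 2\right) \right)} = \left(\frac{598}{603} + 136\right) \left(-5\right) = \frac{82606}{603} \left(-5\right) = - \frac{413030}{603}$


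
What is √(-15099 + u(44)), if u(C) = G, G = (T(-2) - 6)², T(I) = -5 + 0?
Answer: I*√14978 ≈ 122.38*I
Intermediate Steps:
T(I) = -5
G = 121 (G = (-5 - 6)² = (-11)² = 121)
u(C) = 121
√(-15099 + u(44)) = √(-15099 + 121) = √(-14978) = I*√14978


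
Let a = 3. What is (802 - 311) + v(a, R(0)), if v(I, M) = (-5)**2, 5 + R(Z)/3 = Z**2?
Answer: 516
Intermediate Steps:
R(Z) = -15 + 3*Z**2
v(I, M) = 25
(802 - 311) + v(a, R(0)) = (802 - 311) + 25 = 491 + 25 = 516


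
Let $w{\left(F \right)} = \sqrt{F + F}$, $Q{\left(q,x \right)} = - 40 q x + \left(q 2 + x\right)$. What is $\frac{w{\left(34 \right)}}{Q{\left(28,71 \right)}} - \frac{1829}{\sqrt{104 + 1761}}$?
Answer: $- \frac{1829 \sqrt{1865}}{1865} - \frac{2 \sqrt{17}}{79393} \approx -42.352$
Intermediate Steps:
$Q{\left(q,x \right)} = x + 2 q - 40 q x$ ($Q{\left(q,x \right)} = - 40 q x + \left(2 q + x\right) = - 40 q x + \left(x + 2 q\right) = x + 2 q - 40 q x$)
$w{\left(F \right)} = \sqrt{2} \sqrt{F}$ ($w{\left(F \right)} = \sqrt{2 F} = \sqrt{2} \sqrt{F}$)
$\frac{w{\left(34 \right)}}{Q{\left(28,71 \right)}} - \frac{1829}{\sqrt{104 + 1761}} = \frac{\sqrt{2} \sqrt{34}}{71 + 2 \cdot 28 - 1120 \cdot 71} - \frac{1829}{\sqrt{104 + 1761}} = \frac{2 \sqrt{17}}{71 + 56 - 79520} - \frac{1829}{\sqrt{1865}} = \frac{2 \sqrt{17}}{-79393} - 1829 \frac{\sqrt{1865}}{1865} = 2 \sqrt{17} \left(- \frac{1}{79393}\right) - \frac{1829 \sqrt{1865}}{1865} = - \frac{2 \sqrt{17}}{79393} - \frac{1829 \sqrt{1865}}{1865} = - \frac{1829 \sqrt{1865}}{1865} - \frac{2 \sqrt{17}}{79393}$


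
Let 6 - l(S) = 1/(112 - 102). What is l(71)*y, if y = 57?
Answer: 3363/10 ≈ 336.30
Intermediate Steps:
l(S) = 59/10 (l(S) = 6 - 1/(112 - 102) = 6 - 1/10 = 59/10)
l(71)*y = (59/10)*57 = 3363/10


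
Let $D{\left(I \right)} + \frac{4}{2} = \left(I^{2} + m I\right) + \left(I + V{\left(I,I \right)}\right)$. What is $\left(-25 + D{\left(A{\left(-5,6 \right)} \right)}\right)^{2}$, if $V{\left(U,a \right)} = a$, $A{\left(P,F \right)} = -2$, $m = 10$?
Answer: $2209$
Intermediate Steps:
$D{\left(I \right)} = -2 + I^{2} + 12 I$ ($D{\left(I \right)} = -2 + \left(\left(I^{2} + 10 I\right) + \left(I + I\right)\right) = -2 + \left(\left(I^{2} + 10 I\right) + 2 I\right) = -2 + \left(I^{2} + 12 I\right) = -2 + I^{2} + 12 I$)
$\left(-25 + D{\left(A{\left(-5,6 \right)} \right)}\right)^{2} = \left(-25 + \left(-2 + \left(-2\right)^{2} + 12 \left(-2\right)\right)\right)^{2} = \left(-25 - 22\right)^{2} = \left(-47\right)^{2} = 2209$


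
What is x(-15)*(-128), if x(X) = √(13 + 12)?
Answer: -640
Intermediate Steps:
x(X) = 5 (x(X) = √25 = 5)
x(-15)*(-128) = 5*(-128) = -640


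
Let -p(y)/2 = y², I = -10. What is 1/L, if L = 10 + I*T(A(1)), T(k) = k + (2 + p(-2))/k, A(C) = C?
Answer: 1/60 ≈ 0.016667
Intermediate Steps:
p(y) = -2*y²
T(k) = k - 6/k (T(k) = k + (2 - 2*(-2)²)/k = k + (2 - 2*4)/k = k + (2 - 8)/k = k - 6/k)
L = 60 (L = 10 - 10*(1 - 6/1) = 10 - 10*(1 - 6*1) = 10 - 10*(1 - 6) = 10 - 10*(-5) = 10 + 50 = 60)
1/L = 1/60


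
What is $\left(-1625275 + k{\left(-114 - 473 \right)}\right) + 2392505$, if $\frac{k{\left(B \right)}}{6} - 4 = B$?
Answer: $763732$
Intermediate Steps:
$k{\left(B \right)} = 24 + 6 B$
$\left(-1625275 + k{\left(-114 - 473 \right)}\right) + 2392505 = \left(-1625275 + \left(24 + 6 \left(-114 - 473\right)\right)\right) + 2392505 = \left(-1625275 + \left(24 + 6 \left(-587\right)\right)\right) + 2392505 = \left(-1625275 + \left(24 - 3522\right)\right) + 2392505 = \left(-1625275 - 3498\right) + 2392505 = -1628773 + 2392505 = 763732$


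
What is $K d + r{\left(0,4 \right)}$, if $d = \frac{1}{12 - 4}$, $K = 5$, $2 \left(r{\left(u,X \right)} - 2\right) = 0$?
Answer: $\frac{21}{8} \approx 2.625$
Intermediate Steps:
$r{\left(u,X \right)} = 2$ ($r{\left(u,X \right)} = 2 + \frac{1}{2} \cdot 0 = 2 + 0 = 2$)
$d = \frac{1}{8} \approx 0.125$
$K d + r{\left(0,4 \right)} = 5 \cdot \frac{1}{8} + 2 = \frac{5}{8} + 2 = \frac{21}{8}$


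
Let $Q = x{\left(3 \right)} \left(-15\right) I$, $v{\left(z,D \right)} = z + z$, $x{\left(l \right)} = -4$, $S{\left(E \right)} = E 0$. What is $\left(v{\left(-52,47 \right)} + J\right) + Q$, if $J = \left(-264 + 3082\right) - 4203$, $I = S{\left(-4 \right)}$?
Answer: $-1489$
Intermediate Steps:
$S{\left(E \right)} = 0$
$v{\left(z,D \right)} = 2 z$
$I = 0$
$J = -1385$ ($J = 2818 - 4203 = -1385$)
$Q = 0$ ($Q = \left(-4\right) \left(-15\right) 0 = 60 \cdot 0 = 0$)
$\left(v{\left(-52,47 \right)} + J\right) + Q = \left(2 \left(-52\right) - 1385\right) + 0 = \left(-104 - 1385\right) + 0 = -1489 + 0 = -1489$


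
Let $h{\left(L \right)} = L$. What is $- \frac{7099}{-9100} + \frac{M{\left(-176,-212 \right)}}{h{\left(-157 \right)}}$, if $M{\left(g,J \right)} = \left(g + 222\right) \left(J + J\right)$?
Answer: $\frac{178600943}{1428700} \approx 125.01$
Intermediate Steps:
$M{\left(g,J \right)} = 2 J \left(222 + g\right)$ ($M{\left(g,J \right)} = \left(222 + g\right) 2 J = 2 J \left(222 + g\right)$)
$- \frac{7099}{-9100} + \frac{M{\left(-176,-212 \right)}}{h{\left(-157 \right)}} = - \frac{7099}{-9100} + \frac{2 \left(-212\right) \left(222 - 176\right)}{-157} = \left(-7099\right) \left(- \frac{1}{9100}\right) + 2 \left(-212\right) 46 \left(- \frac{1}{157}\right) = \frac{7099}{9100} - - \frac{19504}{157} = \frac{7099}{9100} + \frac{19504}{157} = \frac{178600943}{1428700}$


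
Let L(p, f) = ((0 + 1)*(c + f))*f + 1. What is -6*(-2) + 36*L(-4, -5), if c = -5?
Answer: 1848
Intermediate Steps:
L(p, f) = 1 + f*(-5 + f) (L(p, f) = ((0 + 1)*(-5 + f))*f + 1 = (1*(-5 + f))*f + 1 = (-5 + f)*f + 1 = f*(-5 + f) + 1 = 1 + f*(-5 + f))
-6*(-2) + 36*L(-4, -5) = -6*(-2) + 36*(1 + (-5)² - 5*(-5)) = 12 + 36*(1 + 25 + 25) = 12 + 36*51 = 12 + 1836 = 1848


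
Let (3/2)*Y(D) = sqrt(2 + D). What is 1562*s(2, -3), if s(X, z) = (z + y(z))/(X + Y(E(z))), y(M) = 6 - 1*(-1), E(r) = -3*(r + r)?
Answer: -2556 + 1704*sqrt(5) ≈ 1254.3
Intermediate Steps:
E(r) = -6*r
y(M) = 7 (y(M) = 6 + 1 = 7)
Y(D) = 2*sqrt(2 + D)/3
s(X, z) = (7 + z)/(X + 2*sqrt(2 - 6*z)/3) (s(X, z) = (z + 7)/(X + 2*sqrt(2 - 6*z)/3) = (7 + z)/(X + 2*sqrt(2 - 6*z)/3))
1562*s(2, -3) = 1562*(3*(7 - 3)/(3*2 + 2*sqrt(2)*sqrt(1 - 3*(-3)))) = 1562*(3*4/(6 + 2*sqrt(2)*sqrt(1 + 9))) = 1562*(3*4/(6 + 2*sqrt(2)*sqrt(10))) = 1562*(3*4/(6 + 4*sqrt(5))) = 1562*(12/(6 + 4*sqrt(5))) = 18744/(6 + 4*sqrt(5))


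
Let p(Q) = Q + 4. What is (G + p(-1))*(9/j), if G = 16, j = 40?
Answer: 171/40 ≈ 4.2750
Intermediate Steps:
p(Q) = 4 + Q
(G + p(-1))*(9/j) = (16 + (4 - 1))*(9/40) = (16 + 3)*(9*(1/40)) = 19*(9/40) = 171/40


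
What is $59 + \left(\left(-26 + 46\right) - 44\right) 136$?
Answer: $-3205$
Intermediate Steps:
$59 + \left(\left(-26 + 46\right) - 44\right) 136 = 59 + \left(20 - 44\right) 136 = 59 - 3264 = -3205$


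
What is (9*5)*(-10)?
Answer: -450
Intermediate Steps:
(9*5)*(-10) = 45*(-10) = -450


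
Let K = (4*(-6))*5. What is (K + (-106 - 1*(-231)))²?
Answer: 25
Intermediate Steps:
K = -120 (K = -24*5 = -120)
(K + (-106 - 1*(-231)))² = (-120 + (-106 - 1*(-231)))² = (-120 + (-106 + 231))² = (-120 + 125)² = 5² = 25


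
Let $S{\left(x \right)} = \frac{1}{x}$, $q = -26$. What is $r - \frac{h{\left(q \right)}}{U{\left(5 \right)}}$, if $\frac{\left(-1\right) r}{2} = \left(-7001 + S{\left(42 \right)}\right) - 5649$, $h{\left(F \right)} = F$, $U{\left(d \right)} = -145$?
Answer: $\frac{77037809}{3045} \approx 25300.0$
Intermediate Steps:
$r = \frac{531299}{21}$ ($r = - 2 \left(\left(-7001 + \frac{1}{42}\right) - 5649\right) = - 2 \left(- \frac{294041}{42} - 5649\right) = \left(-2\right) \left(- \frac{531299}{42}\right) = \frac{531299}{21} \approx 25300.0$)
$r - \frac{h{\left(q \right)}}{U{\left(5 \right)}} = \frac{531299}{21} - - \frac{26}{-145} = \frac{531299}{21} - \left(-26\right) \left(- \frac{1}{145}\right) = \frac{531299}{21} - \frac{26}{145} = \frac{77037809}{3045}$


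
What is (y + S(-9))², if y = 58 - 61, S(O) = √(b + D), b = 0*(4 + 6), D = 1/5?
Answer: (15 - √5)²/25 ≈ 6.5167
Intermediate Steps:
D = ⅕ (D = 1*(⅕) = ⅕ ≈ 0.20000)
b = 0 (b = 0*10 = 0)
S(O) = √5/5 (S(O) = √(0 + ⅕) = √(⅕) = √5/5)
y = -3
(y + S(-9))² = (-3 + √5/5)²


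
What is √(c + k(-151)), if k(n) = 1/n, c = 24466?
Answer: 3*√61983235/151 ≈ 156.42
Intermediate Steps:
√(c + k(-151)) = √(24466 + 1/(-151)) = √(24466 - 1/151) = √(3694365/151) = 3*√61983235/151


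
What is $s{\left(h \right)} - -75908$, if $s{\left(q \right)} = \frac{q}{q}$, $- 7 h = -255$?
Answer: $75909$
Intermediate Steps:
$h = \frac{255}{7}$ ($h = \left(- \frac{1}{7}\right) \left(-255\right) = \frac{255}{7} \approx 36.429$)
$s{\left(q \right)} = 1$
$s{\left(h \right)} - -75908 = 1 - -75908 = 1 + 75908 = 75909$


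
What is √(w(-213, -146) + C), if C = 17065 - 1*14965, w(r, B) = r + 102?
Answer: 3*√221 ≈ 44.598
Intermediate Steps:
w(r, B) = 102 + r
C = 2100 (C = 17065 - 14965 = 2100)
√(w(-213, -146) + C) = √((102 - 213) + 2100) = √(-111 + 2100) = √1989 = 3*√221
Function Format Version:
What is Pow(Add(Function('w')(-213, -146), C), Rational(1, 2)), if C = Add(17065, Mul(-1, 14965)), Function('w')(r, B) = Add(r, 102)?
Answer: Mul(3, Pow(221, Rational(1, 2))) ≈ 44.598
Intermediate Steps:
Function('w')(r, B) = Add(102, r)
C = 2100 (C = Add(17065, -14965) = 2100)
Pow(Add(Function('w')(-213, -146), C), Rational(1, 2)) = Pow(Add(Add(102, -213), 2100), Rational(1, 2)) = Pow(Add(-111, 2100), Rational(1, 2)) = Pow(1989, Rational(1, 2)) = Mul(3, Pow(221, Rational(1, 2)))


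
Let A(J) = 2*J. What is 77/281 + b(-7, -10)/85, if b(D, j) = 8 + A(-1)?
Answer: 8231/23885 ≈ 0.34461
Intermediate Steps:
b(D, j) = 6 (b(D, j) = 8 + 2*(-1) = 8 - 2 = 6)
77/281 + b(-7, -10)/85 = 77/281 + 6/85 = 8231/23885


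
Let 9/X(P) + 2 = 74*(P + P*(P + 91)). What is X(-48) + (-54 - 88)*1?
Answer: -22193189/156290 ≈ -142.00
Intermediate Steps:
X(P) = 9/(-2 + 74*P + 74*P*(91 + P)) (X(P) = 9/(-2 + 74*(P + P*(P + 91))) = 9/(-2 + 74*(P + P*(91 + P))) = 9/(-2 + (74*P + 74*P*(91 + P))) = 9/(-2 + 74*P + 74*P*(91 + P)))
X(-48) + (-54 - 88)*1 = 9/(2*(-1 + 37*(-48)**2 + 3404*(-48))) + (-54 - 88)*1 = 9/(2*(-1 + 37*2304 - 163392)) - 142*1 = 9/(2*(-1 + 85248 - 163392)) - 142 = (9/2)/(-78145) - 142 = (9/2)*(-1/78145) - 142 = -9/156290 - 142 = -22193189/156290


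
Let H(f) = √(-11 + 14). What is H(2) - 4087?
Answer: -4087 + √3 ≈ -4085.3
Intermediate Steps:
H(f) = √3
H(2) - 4087 = √3 - 4087 = -4087 + √3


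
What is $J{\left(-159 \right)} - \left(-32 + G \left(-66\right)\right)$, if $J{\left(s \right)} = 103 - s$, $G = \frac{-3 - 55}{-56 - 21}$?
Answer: $\frac{2406}{7} \approx 343.71$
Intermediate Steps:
$G = \frac{58}{77}$ ($G = - \frac{58}{-77} = \left(-58\right) \left(- \frac{1}{77}\right) = \frac{58}{77} \approx 0.75325$)
$J{\left(-159 \right)} - \left(-32 + G \left(-66\right)\right) = \left(103 - -159\right) - \left(-32 + \frac{58}{77} \left(-66\right)\right) = \left(103 + 159\right) - \left(-32 - \frac{348}{7}\right) = 262 - - \frac{572}{7} = 262 + \frac{572}{7} = \frac{2406}{7}$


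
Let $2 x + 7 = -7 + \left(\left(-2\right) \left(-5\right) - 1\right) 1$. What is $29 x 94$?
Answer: $-6815$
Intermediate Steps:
$x = - \frac{5}{2}$ ($x = - \frac{7}{2} + \frac{-7 + \left(\left(-2\right) \left(-5\right) - 1\right) 1}{2} = - \frac{7}{2} + \frac{-7 + \left(10 - 1\right) 1}{2} = - \frac{7}{2} + \frac{-7 + 9 \cdot 1}{2} = - \frac{7}{2} + \frac{-7 + 9}{2} = - \frac{7}{2} + \frac{1}{2} \cdot 2 = - \frac{7}{2} + 1 = - \frac{5}{2} \approx -2.5$)
$29 x 94 = 29 \left(- \frac{5}{2}\right) 94 = \left(- \frac{145}{2}\right) 94 = -6815$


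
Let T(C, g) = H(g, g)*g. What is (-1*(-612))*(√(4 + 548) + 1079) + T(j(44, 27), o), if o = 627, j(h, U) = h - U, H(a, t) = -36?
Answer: 637776 + 1224*√138 ≈ 6.5216e+5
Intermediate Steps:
T(C, g) = -36*g
(-1*(-612))*(√(4 + 548) + 1079) + T(j(44, 27), o) = (-1*(-612))*(√(4 + 548) + 1079) - 36*627 = 612*(√552 + 1079) - 22572 = 612*(2*√138 + 1079) - 22572 = 612*(1079 + 2*√138) - 22572 = (660348 + 1224*√138) - 22572 = 637776 + 1224*√138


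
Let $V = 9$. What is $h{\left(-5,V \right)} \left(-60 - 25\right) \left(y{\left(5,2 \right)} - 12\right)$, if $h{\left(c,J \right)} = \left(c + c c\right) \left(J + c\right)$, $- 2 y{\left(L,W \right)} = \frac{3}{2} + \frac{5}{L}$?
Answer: $90100$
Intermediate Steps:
$y{\left(L,W \right)} = - \frac{3}{4} - \frac{5}{2 L}$ ($y{\left(L,W \right)} = - \frac{\frac{3}{2} + \frac{5}{L}}{2} = - \frac{3}{4} - \frac{5}{2 L}$)
$h{\left(c,J \right)} = \left(J + c\right) \left(c + c^{2}\right)$ ($h{\left(c,J \right)} = \left(c + c^{2}\right) \left(J + c\right) = \left(J + c\right) \left(c + c^{2}\right)$)
$h{\left(-5,V \right)} \left(-60 - 25\right) \left(y{\left(5,2 \right)} - 12\right) = - 5 \left(9 - 5 + \left(-5\right)^{2} + 9 \left(-5\right)\right) \left(-60 - 25\right) \left(\frac{-10 - 15}{4 \cdot 5} - 12\right) = - 5 \left(9 - 5 + 25 - 45\right) \left(- 85 \left(\frac{1}{4} \cdot \frac{1}{5} \left(-10 - 15\right) - 12\right)\right) = \left(-5\right) \left(-16\right) \left(- 85 \left(\frac{1}{4} \cdot \frac{1}{5} \left(-25\right) - 12\right)\right) = 80 \left(- 85 \left(- \frac{5}{4} - 12\right)\right) = 80 \left(\left(-85\right) \left(- \frac{53}{4}\right)\right) = 80 \cdot \frac{4505}{4} = 90100$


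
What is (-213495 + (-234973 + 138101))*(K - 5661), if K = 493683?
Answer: -151465924074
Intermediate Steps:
(-213495 + (-234973 + 138101))*(K - 5661) = (-213495 + (-234973 + 138101))*(493683 - 5661) = (-213495 - 96872)*488022 = -310367*488022 = -151465924074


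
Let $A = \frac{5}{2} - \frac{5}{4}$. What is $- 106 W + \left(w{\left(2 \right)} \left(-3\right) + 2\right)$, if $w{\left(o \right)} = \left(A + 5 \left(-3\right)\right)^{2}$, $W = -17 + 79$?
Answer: $- \frac{114195}{16} \approx -7137.2$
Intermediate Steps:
$W = 62$
$A = \frac{5}{4}$ ($A = 5 \cdot \frac{1}{2} - \frac{5}{4} = \frac{5}{2} - \frac{5}{4} = \frac{5}{4} \approx 1.25$)
$w{\left(o \right)} = \frac{3025}{16}$ ($w{\left(o \right)} = \left(\frac{5}{4} + 5 \left(-3\right)\right)^{2} = \left(\frac{5}{4} - 15\right)^{2} = \left(- \frac{55}{4}\right)^{2} = \frac{3025}{16}$)
$- 106 W + \left(w{\left(2 \right)} \left(-3\right) + 2\right) = \left(-106\right) 62 + \left(\frac{3025}{16} \left(-3\right) + 2\right) = -6572 + \left(- \frac{9075}{16} + 2\right) = -6572 - \frac{9043}{16} = - \frac{114195}{16}$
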